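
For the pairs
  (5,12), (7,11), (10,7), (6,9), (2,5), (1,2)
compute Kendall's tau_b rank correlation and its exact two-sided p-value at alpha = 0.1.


Step 1: Enumerate the 15 unordered pairs (i,j) with i<j and classify each by sign(x_j-x_i) * sign(y_j-y_i).
  (1,2):dx=+2,dy=-1->D; (1,3):dx=+5,dy=-5->D; (1,4):dx=+1,dy=-3->D; (1,5):dx=-3,dy=-7->C
  (1,6):dx=-4,dy=-10->C; (2,3):dx=+3,dy=-4->D; (2,4):dx=-1,dy=-2->C; (2,5):dx=-5,dy=-6->C
  (2,6):dx=-6,dy=-9->C; (3,4):dx=-4,dy=+2->D; (3,5):dx=-8,dy=-2->C; (3,6):dx=-9,dy=-5->C
  (4,5):dx=-4,dy=-4->C; (4,6):dx=-5,dy=-7->C; (5,6):dx=-1,dy=-3->C
Step 2: C = 10, D = 5, total pairs = 15.
Step 3: tau = (C - D)/(n(n-1)/2) = (10 - 5)/15 = 0.333333.
Step 4: Exact two-sided p-value (enumerate n! = 720 permutations of y under H0): p = 0.469444.
Step 5: alpha = 0.1. fail to reject H0.

tau_b = 0.3333 (C=10, D=5), p = 0.469444, fail to reject H0.


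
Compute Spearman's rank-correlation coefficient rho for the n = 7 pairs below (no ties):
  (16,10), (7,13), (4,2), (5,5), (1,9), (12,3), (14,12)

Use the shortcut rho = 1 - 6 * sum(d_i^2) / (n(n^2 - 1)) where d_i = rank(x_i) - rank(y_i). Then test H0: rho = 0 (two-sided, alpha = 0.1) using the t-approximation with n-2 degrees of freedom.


Step 1: Rank x and y separately (midranks; no ties here).
rank(x): 16->7, 7->4, 4->2, 5->3, 1->1, 12->5, 14->6
rank(y): 10->5, 13->7, 2->1, 5->3, 9->4, 3->2, 12->6
Step 2: d_i = R_x(i) - R_y(i); compute d_i^2.
  (7-5)^2=4, (4-7)^2=9, (2-1)^2=1, (3-3)^2=0, (1-4)^2=9, (5-2)^2=9, (6-6)^2=0
sum(d^2) = 32.
Step 3: rho = 1 - 6*32 / (7*(7^2 - 1)) = 1 - 192/336 = 0.428571.
Step 4: Under H0, t = rho * sqrt((n-2)/(1-rho^2)) = 1.0607 ~ t(5).
Step 5: Two-sided p-value from the t-distribution with 5 df = 0.337368.
Step 6: alpha = 0.1. fail to reject H0.

rho = 0.4286, p = 0.337368, fail to reject H0 at alpha = 0.1.


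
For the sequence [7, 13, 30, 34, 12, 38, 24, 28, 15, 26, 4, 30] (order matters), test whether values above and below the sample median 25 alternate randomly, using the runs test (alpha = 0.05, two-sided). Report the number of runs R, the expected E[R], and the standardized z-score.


Step 1: Compute median = 25; label A = above, B = below.
Labels in order: BBAABABABABA  (n_A = 6, n_B = 6)
Step 2: Count runs R = 10.
Step 3: Under H0 (random ordering), E[R] = 2*n_A*n_B/(n_A+n_B) + 1 = 2*6*6/12 + 1 = 7.0000.
        Var[R] = 2*n_A*n_B*(2*n_A*n_B - n_A - n_B) / ((n_A+n_B)^2 * (n_A+n_B-1)) = 4320/1584 = 2.7273.
        SD[R] = 1.6514.
Step 4: Continuity-corrected z = (R - 0.5 - E[R]) / SD[R] = (10 - 0.5 - 7.0000) / 1.6514 = 1.5138.
Step 5: Two-sided p-value via normal approximation = 2*(1 - Phi(|z|)) = 0.130070.
Step 6: alpha = 0.05. fail to reject H0.

R = 10, z = 1.5138, p = 0.130070, fail to reject H0.


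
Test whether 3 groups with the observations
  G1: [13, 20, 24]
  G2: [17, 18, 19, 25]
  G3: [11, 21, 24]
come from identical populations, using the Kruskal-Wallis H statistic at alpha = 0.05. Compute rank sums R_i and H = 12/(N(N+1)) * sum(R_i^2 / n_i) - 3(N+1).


Step 1: Combine all N = 10 observations and assign midranks.
sorted (value, group, rank): (11,G3,1), (13,G1,2), (17,G2,3), (18,G2,4), (19,G2,5), (20,G1,6), (21,G3,7), (24,G1,8.5), (24,G3,8.5), (25,G2,10)
Step 2: Sum ranks within each group.
R_1 = 16.5 (n_1 = 3)
R_2 = 22 (n_2 = 4)
R_3 = 16.5 (n_3 = 3)
Step 3: H = 12/(N(N+1)) * sum(R_i^2/n_i) - 3(N+1)
     = 12/(10*11) * (16.5^2/3 + 22^2/4 + 16.5^2/3) - 3*11
     = 0.109091 * 302.5 - 33
     = 0.000000.
Step 4: Ties present; correction factor C = 1 - 6/(10^3 - 10) = 0.993939. Corrected H = 0.000000 / 0.993939 = 0.000000.
Step 5: Under H0, H ~ chi^2(2); p-value = 1.000000.
Step 6: alpha = 0.05. fail to reject H0.

H = 0.0000, df = 2, p = 1.000000, fail to reject H0.


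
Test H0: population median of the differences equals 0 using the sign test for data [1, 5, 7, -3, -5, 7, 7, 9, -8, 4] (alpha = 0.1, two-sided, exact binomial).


Step 1: Discard zero differences. Original n = 10; n_eff = number of nonzero differences = 10.
Nonzero differences (with sign): +1, +5, +7, -3, -5, +7, +7, +9, -8, +4
Step 2: Count signs: positive = 7, negative = 3.
Step 3: Under H0: P(positive) = 0.5, so the number of positives S ~ Bin(10, 0.5).
Step 4: Two-sided exact p-value = sum of Bin(10,0.5) probabilities at or below the observed probability = 0.343750.
Step 5: alpha = 0.1. fail to reject H0.

n_eff = 10, pos = 7, neg = 3, p = 0.343750, fail to reject H0.


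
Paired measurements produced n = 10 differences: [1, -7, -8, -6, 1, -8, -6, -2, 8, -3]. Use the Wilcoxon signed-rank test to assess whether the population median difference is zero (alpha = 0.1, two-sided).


Step 1: Drop any zero differences (none here) and take |d_i|.
|d| = [1, 7, 8, 6, 1, 8, 6, 2, 8, 3]
Step 2: Midrank |d_i| (ties get averaged ranks).
ranks: |1|->1.5, |7|->7, |8|->9, |6|->5.5, |1|->1.5, |8|->9, |6|->5.5, |2|->3, |8|->9, |3|->4
Step 3: Attach original signs; sum ranks with positive sign and with negative sign.
W+ = 1.5 + 1.5 + 9 = 12
W- = 7 + 9 + 5.5 + 9 + 5.5 + 3 + 4 = 43
(Check: W+ + W- = 55 should equal n(n+1)/2 = 55.)
Step 4: Test statistic W = min(W+, W-) = 12.
Step 5: Ties in |d|, so use the tie-corrected normal approximation.
        E[W] = n(n+1)/4 = 10*11/4 = 27.5.
        Tie groups: |d|=1 (t=2), |d|=6 (t=2), |d|=8 (t=3); sum(t^3 - t) = 36.
        Var[W] = n(n+1)(2n+1)/24 - sum(t^3-t)/48 = 2310/24 - 36/48 = 95.5.
        z = (W - E[W]) / sqrt(Var[W]) = (12 - 27.5) / 9.7724 = -1.5861.
        Two-sided p = 2*Phi(z) = 0.112717.
Step 6: alpha = 0.1. fail to reject H0.

W+ = 12, W- = 43, W = min = 12, p = 0.112717, fail to reject H0.


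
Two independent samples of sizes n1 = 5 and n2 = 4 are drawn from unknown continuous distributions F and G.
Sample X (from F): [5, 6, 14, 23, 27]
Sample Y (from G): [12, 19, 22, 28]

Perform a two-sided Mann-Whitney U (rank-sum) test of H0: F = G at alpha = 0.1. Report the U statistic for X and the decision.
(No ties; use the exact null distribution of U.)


Step 1: Combine and sort all 9 observations; assign midranks.
sorted (value, group): (5,X), (6,X), (12,Y), (14,X), (19,Y), (22,Y), (23,X), (27,X), (28,Y)
ranks: 5->1, 6->2, 12->3, 14->4, 19->5, 22->6, 23->7, 27->8, 28->9
Step 2: Rank sum for X: R1 = 1 + 2 + 4 + 7 + 8 = 22.
Step 3: U_X = R1 - n1(n1+1)/2 = 22 - 5*6/2 = 22 - 15 = 7.
       U_Y = n1*n2 - U_X = 20 - 7 = 13.
Step 4: No ties, so the exact null distribution of U (based on enumerating the C(9,5) = 126 equally likely rank assignments) gives the two-sided p-value.
Step 5: p-value = 0.555556; compare to alpha = 0.1. fail to reject H0.

U_X = 7, p = 0.555556, fail to reject H0 at alpha = 0.1.


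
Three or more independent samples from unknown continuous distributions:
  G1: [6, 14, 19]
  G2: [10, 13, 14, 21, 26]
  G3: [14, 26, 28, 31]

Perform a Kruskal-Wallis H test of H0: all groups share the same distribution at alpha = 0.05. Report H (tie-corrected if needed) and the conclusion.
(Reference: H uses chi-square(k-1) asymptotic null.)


Step 1: Combine all N = 12 observations and assign midranks.
sorted (value, group, rank): (6,G1,1), (10,G2,2), (13,G2,3), (14,G1,5), (14,G2,5), (14,G3,5), (19,G1,7), (21,G2,8), (26,G2,9.5), (26,G3,9.5), (28,G3,11), (31,G3,12)
Step 2: Sum ranks within each group.
R_1 = 13 (n_1 = 3)
R_2 = 27.5 (n_2 = 5)
R_3 = 37.5 (n_3 = 4)
Step 3: H = 12/(N(N+1)) * sum(R_i^2/n_i) - 3(N+1)
     = 12/(12*13) * (13^2/3 + 27.5^2/5 + 37.5^2/4) - 3*13
     = 0.076923 * 559.146 - 39
     = 4.011218.
Step 4: Ties present; correction factor C = 1 - 30/(12^3 - 12) = 0.982517. Corrected H = 4.011218 / 0.982517 = 4.082592.
Step 5: Under H0, H ~ chi^2(2); p-value = 0.129860.
Step 6: alpha = 0.05. fail to reject H0.

H = 4.0826, df = 2, p = 0.129860, fail to reject H0.


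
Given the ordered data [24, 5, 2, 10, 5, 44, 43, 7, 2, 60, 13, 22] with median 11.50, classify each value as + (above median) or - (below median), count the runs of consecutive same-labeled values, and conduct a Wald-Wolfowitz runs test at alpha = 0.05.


Step 1: Compute median = 11.50; label A = above, B = below.
Labels in order: ABBBBAABBAAA  (n_A = 6, n_B = 6)
Step 2: Count runs R = 5.
Step 3: Under H0 (random ordering), E[R] = 2*n_A*n_B/(n_A+n_B) + 1 = 2*6*6/12 + 1 = 7.0000.
        Var[R] = 2*n_A*n_B*(2*n_A*n_B - n_A - n_B) / ((n_A+n_B)^2 * (n_A+n_B-1)) = 4320/1584 = 2.7273.
        SD[R] = 1.6514.
Step 4: Continuity-corrected z = (R + 0.5 - E[R]) / SD[R] = (5 + 0.5 - 7.0000) / 1.6514 = -0.9083.
Step 5: Two-sided p-value via normal approximation = 2*(1 - Phi(|z|)) = 0.363722.
Step 6: alpha = 0.05. fail to reject H0.

R = 5, z = -0.9083, p = 0.363722, fail to reject H0.


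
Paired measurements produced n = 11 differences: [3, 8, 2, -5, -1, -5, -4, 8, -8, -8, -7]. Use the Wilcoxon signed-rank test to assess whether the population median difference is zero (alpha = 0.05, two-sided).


Step 1: Drop any zero differences (none here) and take |d_i|.
|d| = [3, 8, 2, 5, 1, 5, 4, 8, 8, 8, 7]
Step 2: Midrank |d_i| (ties get averaged ranks).
ranks: |3|->3, |8|->9.5, |2|->2, |5|->5.5, |1|->1, |5|->5.5, |4|->4, |8|->9.5, |8|->9.5, |8|->9.5, |7|->7
Step 3: Attach original signs; sum ranks with positive sign and with negative sign.
W+ = 3 + 9.5 + 2 + 9.5 = 24
W- = 5.5 + 1 + 5.5 + 4 + 9.5 + 9.5 + 7 = 42
(Check: W+ + W- = 66 should equal n(n+1)/2 = 66.)
Step 4: Test statistic W = min(W+, W-) = 24.
Step 5: Ties in |d|, so use the tie-corrected normal approximation.
        E[W] = n(n+1)/4 = 11*12/4 = 33.
        Tie groups: |d|=5 (t=2), |d|=8 (t=4); sum(t^3 - t) = 66.
        Var[W] = n(n+1)(2n+1)/24 - sum(t^3-t)/48 = 3036/24 - 66/48 = 125.125.
        z = (W - E[W]) / sqrt(Var[W]) = (24 - 33) / 11.1859 = -0.8046.
        Two-sided p = 2*Phi(z) = 0.421061.
Step 6: alpha = 0.05. fail to reject H0.

W+ = 24, W- = 42, W = min = 24, p = 0.421061, fail to reject H0.


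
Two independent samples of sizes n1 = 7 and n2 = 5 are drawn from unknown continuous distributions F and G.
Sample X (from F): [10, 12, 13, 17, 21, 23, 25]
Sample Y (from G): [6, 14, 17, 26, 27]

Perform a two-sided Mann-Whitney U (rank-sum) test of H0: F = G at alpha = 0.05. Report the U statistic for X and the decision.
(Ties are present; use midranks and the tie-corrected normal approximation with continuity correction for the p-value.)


Step 1: Combine and sort all 12 observations; assign midranks.
sorted (value, group): (6,Y), (10,X), (12,X), (13,X), (14,Y), (17,X), (17,Y), (21,X), (23,X), (25,X), (26,Y), (27,Y)
ranks: 6->1, 10->2, 12->3, 13->4, 14->5, 17->6.5, 17->6.5, 21->8, 23->9, 25->10, 26->11, 27->12
Step 2: Rank sum for X: R1 = 2 + 3 + 4 + 6.5 + 8 + 9 + 10 = 42.5.
Step 3: U_X = R1 - n1(n1+1)/2 = 42.5 - 7*8/2 = 42.5 - 28 = 14.5.
       U_Y = n1*n2 - U_X = 35 - 14.5 = 20.5.
Step 4: Ties are present, so use the tie-corrected normal approximation (with continuity correction) for the p-value.
Step 5: p-value = 0.684221; compare to alpha = 0.05. fail to reject H0.

U_X = 14.5, p = 0.684221, fail to reject H0 at alpha = 0.05.


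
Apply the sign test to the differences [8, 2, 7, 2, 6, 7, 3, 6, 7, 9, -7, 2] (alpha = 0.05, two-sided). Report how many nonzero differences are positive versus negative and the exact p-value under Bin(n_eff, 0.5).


Step 1: Discard zero differences. Original n = 12; n_eff = number of nonzero differences = 12.
Nonzero differences (with sign): +8, +2, +7, +2, +6, +7, +3, +6, +7, +9, -7, +2
Step 2: Count signs: positive = 11, negative = 1.
Step 3: Under H0: P(positive) = 0.5, so the number of positives S ~ Bin(12, 0.5).
Step 4: Two-sided exact p-value = sum of Bin(12,0.5) probabilities at or below the observed probability = 0.006348.
Step 5: alpha = 0.05. reject H0.

n_eff = 12, pos = 11, neg = 1, p = 0.006348, reject H0.


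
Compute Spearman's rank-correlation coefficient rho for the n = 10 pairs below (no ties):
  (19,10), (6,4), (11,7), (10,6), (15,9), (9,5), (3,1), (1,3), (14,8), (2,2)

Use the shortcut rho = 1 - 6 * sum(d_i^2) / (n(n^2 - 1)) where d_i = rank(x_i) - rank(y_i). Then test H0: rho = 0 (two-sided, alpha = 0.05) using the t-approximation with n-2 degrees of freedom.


Step 1: Rank x and y separately (midranks; no ties here).
rank(x): 19->10, 6->4, 11->7, 10->6, 15->9, 9->5, 3->3, 1->1, 14->8, 2->2
rank(y): 10->10, 4->4, 7->7, 6->6, 9->9, 5->5, 1->1, 3->3, 8->8, 2->2
Step 2: d_i = R_x(i) - R_y(i); compute d_i^2.
  (10-10)^2=0, (4-4)^2=0, (7-7)^2=0, (6-6)^2=0, (9-9)^2=0, (5-5)^2=0, (3-1)^2=4, (1-3)^2=4, (8-8)^2=0, (2-2)^2=0
sum(d^2) = 8.
Step 3: rho = 1 - 6*8 / (10*(10^2 - 1)) = 1 - 48/990 = 0.951515.
Step 4: Under H0, t = rho * sqrt((n-2)/(1-rho^2)) = 8.7493 ~ t(8).
Step 5: Two-sided p-value from the t-distribution with 8 df = 0.000023.
Step 6: alpha = 0.05. reject H0.

rho = 0.9515, p = 0.000023, reject H0 at alpha = 0.05.


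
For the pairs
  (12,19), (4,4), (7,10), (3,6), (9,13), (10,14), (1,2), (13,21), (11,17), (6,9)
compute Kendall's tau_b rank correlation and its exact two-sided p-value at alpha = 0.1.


Step 1: Enumerate the 45 unordered pairs (i,j) with i<j and classify each by sign(x_j-x_i) * sign(y_j-y_i).
  (1,2):dx=-8,dy=-15->C; (1,3):dx=-5,dy=-9->C; (1,4):dx=-9,dy=-13->C; (1,5):dx=-3,dy=-6->C
  (1,6):dx=-2,dy=-5->C; (1,7):dx=-11,dy=-17->C; (1,8):dx=+1,dy=+2->C; (1,9):dx=-1,dy=-2->C
  (1,10):dx=-6,dy=-10->C; (2,3):dx=+3,dy=+6->C; (2,4):dx=-1,dy=+2->D; (2,5):dx=+5,dy=+9->C
  (2,6):dx=+6,dy=+10->C; (2,7):dx=-3,dy=-2->C; (2,8):dx=+9,dy=+17->C; (2,9):dx=+7,dy=+13->C
  (2,10):dx=+2,dy=+5->C; (3,4):dx=-4,dy=-4->C; (3,5):dx=+2,dy=+3->C; (3,6):dx=+3,dy=+4->C
  (3,7):dx=-6,dy=-8->C; (3,8):dx=+6,dy=+11->C; (3,9):dx=+4,dy=+7->C; (3,10):dx=-1,dy=-1->C
  (4,5):dx=+6,dy=+7->C; (4,6):dx=+7,dy=+8->C; (4,7):dx=-2,dy=-4->C; (4,8):dx=+10,dy=+15->C
  (4,9):dx=+8,dy=+11->C; (4,10):dx=+3,dy=+3->C; (5,6):dx=+1,dy=+1->C; (5,7):dx=-8,dy=-11->C
  (5,8):dx=+4,dy=+8->C; (5,9):dx=+2,dy=+4->C; (5,10):dx=-3,dy=-4->C; (6,7):dx=-9,dy=-12->C
  (6,8):dx=+3,dy=+7->C; (6,9):dx=+1,dy=+3->C; (6,10):dx=-4,dy=-5->C; (7,8):dx=+12,dy=+19->C
  (7,9):dx=+10,dy=+15->C; (7,10):dx=+5,dy=+7->C; (8,9):dx=-2,dy=-4->C; (8,10):dx=-7,dy=-12->C
  (9,10):dx=-5,dy=-8->C
Step 2: C = 44, D = 1, total pairs = 45.
Step 3: tau = (C - D)/(n(n-1)/2) = (44 - 1)/45 = 0.955556.
Step 4: Exact two-sided p-value (enumerate n! = 3628800 permutations of y under H0): p = 0.000006.
Step 5: alpha = 0.1. reject H0.

tau_b = 0.9556 (C=44, D=1), p = 0.000006, reject H0.


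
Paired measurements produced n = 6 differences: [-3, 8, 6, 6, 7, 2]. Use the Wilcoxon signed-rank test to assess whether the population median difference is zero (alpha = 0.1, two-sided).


Step 1: Drop any zero differences (none here) and take |d_i|.
|d| = [3, 8, 6, 6, 7, 2]
Step 2: Midrank |d_i| (ties get averaged ranks).
ranks: |3|->2, |8|->6, |6|->3.5, |6|->3.5, |7|->5, |2|->1
Step 3: Attach original signs; sum ranks with positive sign and with negative sign.
W+ = 6 + 3.5 + 3.5 + 5 + 1 = 19
W- = 2 = 2
(Check: W+ + W- = 21 should equal n(n+1)/2 = 21.)
Step 4: Test statistic W = min(W+, W-) = 2.
Step 5: Ties in |d|, so use the tie-corrected normal approximation.
        E[W] = n(n+1)/4 = 6*7/4 = 10.5.
        Tie groups: |d|=6 (t=2); sum(t^3 - t) = 6.
        Var[W] = n(n+1)(2n+1)/24 - sum(t^3-t)/48 = 546/24 - 6/48 = 22.625.
        z = (W - E[W]) / sqrt(Var[W]) = (2 - 10.5) / 4.7566 = -1.7870.
        Two-sided p = 2*Phi(z) = 0.073937.
Step 6: alpha = 0.1. reject H0.

W+ = 19, W- = 2, W = min = 2, p = 0.073937, reject H0.


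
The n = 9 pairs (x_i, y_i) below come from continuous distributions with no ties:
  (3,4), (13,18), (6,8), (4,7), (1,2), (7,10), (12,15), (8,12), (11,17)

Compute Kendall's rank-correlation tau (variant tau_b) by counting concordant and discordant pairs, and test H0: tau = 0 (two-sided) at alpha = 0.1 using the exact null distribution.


Step 1: Enumerate the 36 unordered pairs (i,j) with i<j and classify each by sign(x_j-x_i) * sign(y_j-y_i).
  (1,2):dx=+10,dy=+14->C; (1,3):dx=+3,dy=+4->C; (1,4):dx=+1,dy=+3->C; (1,5):dx=-2,dy=-2->C
  (1,6):dx=+4,dy=+6->C; (1,7):dx=+9,dy=+11->C; (1,8):dx=+5,dy=+8->C; (1,9):dx=+8,dy=+13->C
  (2,3):dx=-7,dy=-10->C; (2,4):dx=-9,dy=-11->C; (2,5):dx=-12,dy=-16->C; (2,6):dx=-6,dy=-8->C
  (2,7):dx=-1,dy=-3->C; (2,8):dx=-5,dy=-6->C; (2,9):dx=-2,dy=-1->C; (3,4):dx=-2,dy=-1->C
  (3,5):dx=-5,dy=-6->C; (3,6):dx=+1,dy=+2->C; (3,7):dx=+6,dy=+7->C; (3,8):dx=+2,dy=+4->C
  (3,9):dx=+5,dy=+9->C; (4,5):dx=-3,dy=-5->C; (4,6):dx=+3,dy=+3->C; (4,7):dx=+8,dy=+8->C
  (4,8):dx=+4,dy=+5->C; (4,9):dx=+7,dy=+10->C; (5,6):dx=+6,dy=+8->C; (5,7):dx=+11,dy=+13->C
  (5,8):dx=+7,dy=+10->C; (5,9):dx=+10,dy=+15->C; (6,7):dx=+5,dy=+5->C; (6,8):dx=+1,dy=+2->C
  (6,9):dx=+4,dy=+7->C; (7,8):dx=-4,dy=-3->C; (7,9):dx=-1,dy=+2->D; (8,9):dx=+3,dy=+5->C
Step 2: C = 35, D = 1, total pairs = 36.
Step 3: tau = (C - D)/(n(n-1)/2) = (35 - 1)/36 = 0.944444.
Step 4: Exact two-sided p-value (enumerate n! = 362880 permutations of y under H0): p = 0.000050.
Step 5: alpha = 0.1. reject H0.

tau_b = 0.9444 (C=35, D=1), p = 0.000050, reject H0.


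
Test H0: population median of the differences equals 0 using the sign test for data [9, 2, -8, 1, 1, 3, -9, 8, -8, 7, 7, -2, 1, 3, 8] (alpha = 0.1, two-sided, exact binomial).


Step 1: Discard zero differences. Original n = 15; n_eff = number of nonzero differences = 15.
Nonzero differences (with sign): +9, +2, -8, +1, +1, +3, -9, +8, -8, +7, +7, -2, +1, +3, +8
Step 2: Count signs: positive = 11, negative = 4.
Step 3: Under H0: P(positive) = 0.5, so the number of positives S ~ Bin(15, 0.5).
Step 4: Two-sided exact p-value = sum of Bin(15,0.5) probabilities at or below the observed probability = 0.118469.
Step 5: alpha = 0.1. fail to reject H0.

n_eff = 15, pos = 11, neg = 4, p = 0.118469, fail to reject H0.


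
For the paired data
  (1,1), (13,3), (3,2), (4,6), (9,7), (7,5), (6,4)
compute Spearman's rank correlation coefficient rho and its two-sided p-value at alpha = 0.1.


Step 1: Rank x and y separately (midranks; no ties here).
rank(x): 1->1, 13->7, 3->2, 4->3, 9->6, 7->5, 6->4
rank(y): 1->1, 3->3, 2->2, 6->6, 7->7, 5->5, 4->4
Step 2: d_i = R_x(i) - R_y(i); compute d_i^2.
  (1-1)^2=0, (7-3)^2=16, (2-2)^2=0, (3-6)^2=9, (6-7)^2=1, (5-5)^2=0, (4-4)^2=0
sum(d^2) = 26.
Step 3: rho = 1 - 6*26 / (7*(7^2 - 1)) = 1 - 156/336 = 0.535714.
Step 4: Under H0, t = rho * sqrt((n-2)/(1-rho^2)) = 1.4186 ~ t(5).
Step 5: Two-sided p-value from the t-distribution with 5 df = 0.215217.
Step 6: alpha = 0.1. fail to reject H0.

rho = 0.5357, p = 0.215217, fail to reject H0 at alpha = 0.1.


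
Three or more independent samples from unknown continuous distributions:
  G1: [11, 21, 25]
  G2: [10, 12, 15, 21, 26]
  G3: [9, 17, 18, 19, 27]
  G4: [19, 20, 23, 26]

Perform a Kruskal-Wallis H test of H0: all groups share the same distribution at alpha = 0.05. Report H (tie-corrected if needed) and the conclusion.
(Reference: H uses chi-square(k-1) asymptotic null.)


Step 1: Combine all N = 17 observations and assign midranks.
sorted (value, group, rank): (9,G3,1), (10,G2,2), (11,G1,3), (12,G2,4), (15,G2,5), (17,G3,6), (18,G3,7), (19,G3,8.5), (19,G4,8.5), (20,G4,10), (21,G1,11.5), (21,G2,11.5), (23,G4,13), (25,G1,14), (26,G2,15.5), (26,G4,15.5), (27,G3,17)
Step 2: Sum ranks within each group.
R_1 = 28.5 (n_1 = 3)
R_2 = 38 (n_2 = 5)
R_3 = 39.5 (n_3 = 5)
R_4 = 47 (n_4 = 4)
Step 3: H = 12/(N(N+1)) * sum(R_i^2/n_i) - 3(N+1)
     = 12/(17*18) * (28.5^2/3 + 38^2/5 + 39.5^2/5 + 47^2/4) - 3*18
     = 0.039216 * 1423.85 - 54
     = 1.837255.
Step 4: Ties present; correction factor C = 1 - 18/(17^3 - 17) = 0.996324. Corrected H = 1.837255 / 0.996324 = 1.844034.
Step 5: Under H0, H ~ chi^2(3); p-value = 0.605400.
Step 6: alpha = 0.05. fail to reject H0.

H = 1.8440, df = 3, p = 0.605400, fail to reject H0.


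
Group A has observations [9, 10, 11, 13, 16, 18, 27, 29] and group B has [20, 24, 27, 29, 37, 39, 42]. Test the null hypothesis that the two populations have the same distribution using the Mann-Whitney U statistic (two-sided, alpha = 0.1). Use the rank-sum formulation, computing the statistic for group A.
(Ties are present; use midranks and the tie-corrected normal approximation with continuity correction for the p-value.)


Step 1: Combine and sort all 15 observations; assign midranks.
sorted (value, group): (9,X), (10,X), (11,X), (13,X), (16,X), (18,X), (20,Y), (24,Y), (27,X), (27,Y), (29,X), (29,Y), (37,Y), (39,Y), (42,Y)
ranks: 9->1, 10->2, 11->3, 13->4, 16->5, 18->6, 20->7, 24->8, 27->9.5, 27->9.5, 29->11.5, 29->11.5, 37->13, 39->14, 42->15
Step 2: Rank sum for X: R1 = 1 + 2 + 3 + 4 + 5 + 6 + 9.5 + 11.5 = 42.
Step 3: U_X = R1 - n1(n1+1)/2 = 42 - 8*9/2 = 42 - 36 = 6.
       U_Y = n1*n2 - U_X = 56 - 6 = 50.
Step 4: Ties are present, so use the tie-corrected normal approximation (with continuity correction) for the p-value.
Step 5: p-value = 0.012681; compare to alpha = 0.1. reject H0.

U_X = 6, p = 0.012681, reject H0 at alpha = 0.1.


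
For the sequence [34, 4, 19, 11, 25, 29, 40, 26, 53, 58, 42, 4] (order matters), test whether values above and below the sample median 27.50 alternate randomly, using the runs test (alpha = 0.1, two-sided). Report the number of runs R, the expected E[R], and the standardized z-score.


Step 1: Compute median = 27.50; label A = above, B = below.
Labels in order: ABBBBAABAAAB  (n_A = 6, n_B = 6)
Step 2: Count runs R = 6.
Step 3: Under H0 (random ordering), E[R] = 2*n_A*n_B/(n_A+n_B) + 1 = 2*6*6/12 + 1 = 7.0000.
        Var[R] = 2*n_A*n_B*(2*n_A*n_B - n_A - n_B) / ((n_A+n_B)^2 * (n_A+n_B-1)) = 4320/1584 = 2.7273.
        SD[R] = 1.6514.
Step 4: Continuity-corrected z = (R + 0.5 - E[R]) / SD[R] = (6 + 0.5 - 7.0000) / 1.6514 = -0.3028.
Step 5: Two-sided p-value via normal approximation = 2*(1 - Phi(|z|)) = 0.762069.
Step 6: alpha = 0.1. fail to reject H0.

R = 6, z = -0.3028, p = 0.762069, fail to reject H0.


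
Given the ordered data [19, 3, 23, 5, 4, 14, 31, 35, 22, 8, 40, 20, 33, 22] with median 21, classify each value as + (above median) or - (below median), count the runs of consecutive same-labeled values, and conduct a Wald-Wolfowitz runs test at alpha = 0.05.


Step 1: Compute median = 21; label A = above, B = below.
Labels in order: BBABBBAAABABAA  (n_A = 7, n_B = 7)
Step 2: Count runs R = 8.
Step 3: Under H0 (random ordering), E[R] = 2*n_A*n_B/(n_A+n_B) + 1 = 2*7*7/14 + 1 = 8.0000.
        Var[R] = 2*n_A*n_B*(2*n_A*n_B - n_A - n_B) / ((n_A+n_B)^2 * (n_A+n_B-1)) = 8232/2548 = 3.2308.
        SD[R] = 1.7974.
Step 4: R = E[R], so z = 0 with no continuity correction.
Step 5: Two-sided p-value via normal approximation = 2*(1 - Phi(|z|)) = 1.000000.
Step 6: alpha = 0.05. fail to reject H0.

R = 8, z = 0.0000, p = 1.000000, fail to reject H0.


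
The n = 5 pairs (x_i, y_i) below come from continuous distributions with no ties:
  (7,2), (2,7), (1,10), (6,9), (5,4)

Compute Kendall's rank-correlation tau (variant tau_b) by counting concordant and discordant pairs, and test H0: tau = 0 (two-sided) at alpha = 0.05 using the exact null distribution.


Step 1: Enumerate the 10 unordered pairs (i,j) with i<j and classify each by sign(x_j-x_i) * sign(y_j-y_i).
  (1,2):dx=-5,dy=+5->D; (1,3):dx=-6,dy=+8->D; (1,4):dx=-1,dy=+7->D; (1,5):dx=-2,dy=+2->D
  (2,3):dx=-1,dy=+3->D; (2,4):dx=+4,dy=+2->C; (2,5):dx=+3,dy=-3->D; (3,4):dx=+5,dy=-1->D
  (3,5):dx=+4,dy=-6->D; (4,5):dx=-1,dy=-5->C
Step 2: C = 2, D = 8, total pairs = 10.
Step 3: tau = (C - D)/(n(n-1)/2) = (2 - 8)/10 = -0.600000.
Step 4: Exact two-sided p-value (enumerate n! = 120 permutations of y under H0): p = 0.233333.
Step 5: alpha = 0.05. fail to reject H0.

tau_b = -0.6000 (C=2, D=8), p = 0.233333, fail to reject H0.


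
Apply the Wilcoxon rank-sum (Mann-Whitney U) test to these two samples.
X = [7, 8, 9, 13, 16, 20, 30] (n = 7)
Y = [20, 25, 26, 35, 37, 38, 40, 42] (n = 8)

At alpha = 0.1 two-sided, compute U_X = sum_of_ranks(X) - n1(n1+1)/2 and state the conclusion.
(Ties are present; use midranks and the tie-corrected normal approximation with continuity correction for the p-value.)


Step 1: Combine and sort all 15 observations; assign midranks.
sorted (value, group): (7,X), (8,X), (9,X), (13,X), (16,X), (20,X), (20,Y), (25,Y), (26,Y), (30,X), (35,Y), (37,Y), (38,Y), (40,Y), (42,Y)
ranks: 7->1, 8->2, 9->3, 13->4, 16->5, 20->6.5, 20->6.5, 25->8, 26->9, 30->10, 35->11, 37->12, 38->13, 40->14, 42->15
Step 2: Rank sum for X: R1 = 1 + 2 + 3 + 4 + 5 + 6.5 + 10 = 31.5.
Step 3: U_X = R1 - n1(n1+1)/2 = 31.5 - 7*8/2 = 31.5 - 28 = 3.5.
       U_Y = n1*n2 - U_X = 56 - 3.5 = 52.5.
Step 4: Ties are present, so use the tie-corrected normal approximation (with continuity correction) for the p-value.
Step 5: p-value = 0.005437; compare to alpha = 0.1. reject H0.

U_X = 3.5, p = 0.005437, reject H0 at alpha = 0.1.


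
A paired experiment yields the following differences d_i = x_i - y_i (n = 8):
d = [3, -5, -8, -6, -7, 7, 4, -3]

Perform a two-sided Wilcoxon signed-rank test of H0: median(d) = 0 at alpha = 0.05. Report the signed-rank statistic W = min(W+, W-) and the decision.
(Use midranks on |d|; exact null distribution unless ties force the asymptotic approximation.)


Step 1: Drop any zero differences (none here) and take |d_i|.
|d| = [3, 5, 8, 6, 7, 7, 4, 3]
Step 2: Midrank |d_i| (ties get averaged ranks).
ranks: |3|->1.5, |5|->4, |8|->8, |6|->5, |7|->6.5, |7|->6.5, |4|->3, |3|->1.5
Step 3: Attach original signs; sum ranks with positive sign and with negative sign.
W+ = 1.5 + 6.5 + 3 = 11
W- = 4 + 8 + 5 + 6.5 + 1.5 = 25
(Check: W+ + W- = 36 should equal n(n+1)/2 = 36.)
Step 4: Test statistic W = min(W+, W-) = 11.
Step 5: Ties in |d|, so use the tie-corrected normal approximation.
        E[W] = n(n+1)/4 = 8*9/4 = 18.
        Tie groups: |d|=3 (t=2), |d|=7 (t=2); sum(t^3 - t) = 12.
        Var[W] = n(n+1)(2n+1)/24 - sum(t^3-t)/48 = 1224/24 - 12/48 = 50.75.
        z = (W - E[W]) / sqrt(Var[W]) = (11 - 18) / 7.1239 = -0.9826.
        Two-sided p = 2*Phi(z) = 0.325801.
Step 6: alpha = 0.05. fail to reject H0.

W+ = 11, W- = 25, W = min = 11, p = 0.325801, fail to reject H0.


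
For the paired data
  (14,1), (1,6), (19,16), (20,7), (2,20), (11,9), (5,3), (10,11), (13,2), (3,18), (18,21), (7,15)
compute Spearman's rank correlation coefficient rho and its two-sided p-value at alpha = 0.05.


Step 1: Rank x and y separately (midranks; no ties here).
rank(x): 14->9, 1->1, 19->11, 20->12, 2->2, 11->7, 5->4, 10->6, 13->8, 3->3, 18->10, 7->5
rank(y): 1->1, 6->4, 16->9, 7->5, 20->11, 9->6, 3->3, 11->7, 2->2, 18->10, 21->12, 15->8
Step 2: d_i = R_x(i) - R_y(i); compute d_i^2.
  (9-1)^2=64, (1-4)^2=9, (11-9)^2=4, (12-5)^2=49, (2-11)^2=81, (7-6)^2=1, (4-3)^2=1, (6-7)^2=1, (8-2)^2=36, (3-10)^2=49, (10-12)^2=4, (5-8)^2=9
sum(d^2) = 308.
Step 3: rho = 1 - 6*308 / (12*(12^2 - 1)) = 1 - 1848/1716 = -0.076923.
Step 4: Under H0, t = rho * sqrt((n-2)/(1-rho^2)) = -0.2440 ~ t(10).
Step 5: Two-sided p-value from the t-distribution with 10 df = 0.812183.
Step 6: alpha = 0.05. fail to reject H0.

rho = -0.0769, p = 0.812183, fail to reject H0 at alpha = 0.05.


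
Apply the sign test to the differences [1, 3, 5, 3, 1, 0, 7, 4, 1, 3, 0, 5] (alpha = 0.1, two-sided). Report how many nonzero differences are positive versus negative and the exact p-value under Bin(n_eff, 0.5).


Step 1: Discard zero differences. Original n = 12; n_eff = number of nonzero differences = 10.
Nonzero differences (with sign): +1, +3, +5, +3, +1, +7, +4, +1, +3, +5
Step 2: Count signs: positive = 10, negative = 0.
Step 3: Under H0: P(positive) = 0.5, so the number of positives S ~ Bin(10, 0.5).
Step 4: Two-sided exact p-value = sum of Bin(10,0.5) probabilities at or below the observed probability = 0.001953.
Step 5: alpha = 0.1. reject H0.

n_eff = 10, pos = 10, neg = 0, p = 0.001953, reject H0.


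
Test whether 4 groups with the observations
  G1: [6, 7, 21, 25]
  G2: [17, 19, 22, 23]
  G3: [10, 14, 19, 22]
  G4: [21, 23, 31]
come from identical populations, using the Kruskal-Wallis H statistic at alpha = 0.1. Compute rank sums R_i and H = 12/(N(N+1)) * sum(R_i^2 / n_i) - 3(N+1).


Step 1: Combine all N = 15 observations and assign midranks.
sorted (value, group, rank): (6,G1,1), (7,G1,2), (10,G3,3), (14,G3,4), (17,G2,5), (19,G2,6.5), (19,G3,6.5), (21,G1,8.5), (21,G4,8.5), (22,G2,10.5), (22,G3,10.5), (23,G2,12.5), (23,G4,12.5), (25,G1,14), (31,G4,15)
Step 2: Sum ranks within each group.
R_1 = 25.5 (n_1 = 4)
R_2 = 34.5 (n_2 = 4)
R_3 = 24 (n_3 = 4)
R_4 = 36 (n_4 = 3)
Step 3: H = 12/(N(N+1)) * sum(R_i^2/n_i) - 3(N+1)
     = 12/(15*16) * (25.5^2/4 + 34.5^2/4 + 24^2/4 + 36^2/3) - 3*16
     = 0.050000 * 1036.12 - 48
     = 3.806250.
Step 4: Ties present; correction factor C = 1 - 24/(15^3 - 15) = 0.992857. Corrected H = 3.806250 / 0.992857 = 3.833633.
Step 5: Under H0, H ~ chi^2(3); p-value = 0.279998.
Step 6: alpha = 0.1. fail to reject H0.

H = 3.8336, df = 3, p = 0.279998, fail to reject H0.


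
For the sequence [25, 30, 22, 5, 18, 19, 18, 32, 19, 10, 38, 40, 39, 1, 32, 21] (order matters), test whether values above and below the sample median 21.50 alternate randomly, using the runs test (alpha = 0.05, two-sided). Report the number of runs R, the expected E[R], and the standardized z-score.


Step 1: Compute median = 21.50; label A = above, B = below.
Labels in order: AAABBBBABBAAABAB  (n_A = 8, n_B = 8)
Step 2: Count runs R = 8.
Step 3: Under H0 (random ordering), E[R] = 2*n_A*n_B/(n_A+n_B) + 1 = 2*8*8/16 + 1 = 9.0000.
        Var[R] = 2*n_A*n_B*(2*n_A*n_B - n_A - n_B) / ((n_A+n_B)^2 * (n_A+n_B-1)) = 14336/3840 = 3.7333.
        SD[R] = 1.9322.
Step 4: Continuity-corrected z = (R + 0.5 - E[R]) / SD[R] = (8 + 0.5 - 9.0000) / 1.9322 = -0.2588.
Step 5: Two-sided p-value via normal approximation = 2*(1 - Phi(|z|)) = 0.795809.
Step 6: alpha = 0.05. fail to reject H0.

R = 8, z = -0.2588, p = 0.795809, fail to reject H0.


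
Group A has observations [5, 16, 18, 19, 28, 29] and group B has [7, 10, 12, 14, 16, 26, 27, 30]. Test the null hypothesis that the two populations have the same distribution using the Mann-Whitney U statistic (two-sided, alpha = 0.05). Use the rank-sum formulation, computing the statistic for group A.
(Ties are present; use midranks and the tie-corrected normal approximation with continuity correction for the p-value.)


Step 1: Combine and sort all 14 observations; assign midranks.
sorted (value, group): (5,X), (7,Y), (10,Y), (12,Y), (14,Y), (16,X), (16,Y), (18,X), (19,X), (26,Y), (27,Y), (28,X), (29,X), (30,Y)
ranks: 5->1, 7->2, 10->3, 12->4, 14->5, 16->6.5, 16->6.5, 18->8, 19->9, 26->10, 27->11, 28->12, 29->13, 30->14
Step 2: Rank sum for X: R1 = 1 + 6.5 + 8 + 9 + 12 + 13 = 49.5.
Step 3: U_X = R1 - n1(n1+1)/2 = 49.5 - 6*7/2 = 49.5 - 21 = 28.5.
       U_Y = n1*n2 - U_X = 48 - 28.5 = 19.5.
Step 4: Ties are present, so use the tie-corrected normal approximation (with continuity correction) for the p-value.
Step 5: p-value = 0.605180; compare to alpha = 0.05. fail to reject H0.

U_X = 28.5, p = 0.605180, fail to reject H0 at alpha = 0.05.


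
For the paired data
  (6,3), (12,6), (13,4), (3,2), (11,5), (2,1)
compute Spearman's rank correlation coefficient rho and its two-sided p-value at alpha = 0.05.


Step 1: Rank x and y separately (midranks; no ties here).
rank(x): 6->3, 12->5, 13->6, 3->2, 11->4, 2->1
rank(y): 3->3, 6->6, 4->4, 2->2, 5->5, 1->1
Step 2: d_i = R_x(i) - R_y(i); compute d_i^2.
  (3-3)^2=0, (5-6)^2=1, (6-4)^2=4, (2-2)^2=0, (4-5)^2=1, (1-1)^2=0
sum(d^2) = 6.
Step 3: rho = 1 - 6*6 / (6*(6^2 - 1)) = 1 - 36/210 = 0.828571.
Step 4: Under H0, t = rho * sqrt((n-2)/(1-rho^2)) = 2.9598 ~ t(4).
Step 5: Two-sided p-value from the t-distribution with 4 df = 0.041563.
Step 6: alpha = 0.05. reject H0.

rho = 0.8286, p = 0.041563, reject H0 at alpha = 0.05.


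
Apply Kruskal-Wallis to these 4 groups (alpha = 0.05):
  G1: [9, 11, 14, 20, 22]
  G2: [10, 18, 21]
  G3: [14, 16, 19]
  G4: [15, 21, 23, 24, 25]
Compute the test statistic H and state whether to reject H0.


Step 1: Combine all N = 16 observations and assign midranks.
sorted (value, group, rank): (9,G1,1), (10,G2,2), (11,G1,3), (14,G1,4.5), (14,G3,4.5), (15,G4,6), (16,G3,7), (18,G2,8), (19,G3,9), (20,G1,10), (21,G2,11.5), (21,G4,11.5), (22,G1,13), (23,G4,14), (24,G4,15), (25,G4,16)
Step 2: Sum ranks within each group.
R_1 = 31.5 (n_1 = 5)
R_2 = 21.5 (n_2 = 3)
R_3 = 20.5 (n_3 = 3)
R_4 = 62.5 (n_4 = 5)
Step 3: H = 12/(N(N+1)) * sum(R_i^2/n_i) - 3(N+1)
     = 12/(16*17) * (31.5^2/5 + 21.5^2/3 + 20.5^2/3 + 62.5^2/5) - 3*17
     = 0.044118 * 1273.87 - 51
     = 5.200000.
Step 4: Ties present; correction factor C = 1 - 12/(16^3 - 16) = 0.997059. Corrected H = 5.200000 / 0.997059 = 5.215339.
Step 5: Under H0, H ~ chi^2(3); p-value = 0.156691.
Step 6: alpha = 0.05. fail to reject H0.

H = 5.2153, df = 3, p = 0.156691, fail to reject H0.


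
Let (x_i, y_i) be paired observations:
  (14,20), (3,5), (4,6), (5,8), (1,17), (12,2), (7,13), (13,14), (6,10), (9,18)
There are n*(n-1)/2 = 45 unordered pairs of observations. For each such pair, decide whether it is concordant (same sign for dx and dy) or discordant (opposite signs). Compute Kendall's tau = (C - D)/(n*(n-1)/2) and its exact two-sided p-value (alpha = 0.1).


Step 1: Enumerate the 45 unordered pairs (i,j) with i<j and classify each by sign(x_j-x_i) * sign(y_j-y_i).
  (1,2):dx=-11,dy=-15->C; (1,3):dx=-10,dy=-14->C; (1,4):dx=-9,dy=-12->C; (1,5):dx=-13,dy=-3->C
  (1,6):dx=-2,dy=-18->C; (1,7):dx=-7,dy=-7->C; (1,8):dx=-1,dy=-6->C; (1,9):dx=-8,dy=-10->C
  (1,10):dx=-5,dy=-2->C; (2,3):dx=+1,dy=+1->C; (2,4):dx=+2,dy=+3->C; (2,5):dx=-2,dy=+12->D
  (2,6):dx=+9,dy=-3->D; (2,7):dx=+4,dy=+8->C; (2,8):dx=+10,dy=+9->C; (2,9):dx=+3,dy=+5->C
  (2,10):dx=+6,dy=+13->C; (3,4):dx=+1,dy=+2->C; (3,5):dx=-3,dy=+11->D; (3,6):dx=+8,dy=-4->D
  (3,7):dx=+3,dy=+7->C; (3,8):dx=+9,dy=+8->C; (3,9):dx=+2,dy=+4->C; (3,10):dx=+5,dy=+12->C
  (4,5):dx=-4,dy=+9->D; (4,6):dx=+7,dy=-6->D; (4,7):dx=+2,dy=+5->C; (4,8):dx=+8,dy=+6->C
  (4,9):dx=+1,dy=+2->C; (4,10):dx=+4,dy=+10->C; (5,6):dx=+11,dy=-15->D; (5,7):dx=+6,dy=-4->D
  (5,8):dx=+12,dy=-3->D; (5,9):dx=+5,dy=-7->D; (5,10):dx=+8,dy=+1->C; (6,7):dx=-5,dy=+11->D
  (6,8):dx=+1,dy=+12->C; (6,9):dx=-6,dy=+8->D; (6,10):dx=-3,dy=+16->D; (7,8):dx=+6,dy=+1->C
  (7,9):dx=-1,dy=-3->C; (7,10):dx=+2,dy=+5->C; (8,9):dx=-7,dy=-4->C; (8,10):dx=-4,dy=+4->D
  (9,10):dx=+3,dy=+8->C
Step 2: C = 31, D = 14, total pairs = 45.
Step 3: tau = (C - D)/(n(n-1)/2) = (31 - 14)/45 = 0.377778.
Step 4: Exact two-sided p-value (enumerate n! = 3628800 permutations of y under H0): p = 0.155742.
Step 5: alpha = 0.1. fail to reject H0.

tau_b = 0.3778 (C=31, D=14), p = 0.155742, fail to reject H0.


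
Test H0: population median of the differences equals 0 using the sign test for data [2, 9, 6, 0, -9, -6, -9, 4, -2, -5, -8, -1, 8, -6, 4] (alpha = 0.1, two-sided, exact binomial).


Step 1: Discard zero differences. Original n = 15; n_eff = number of nonzero differences = 14.
Nonzero differences (with sign): +2, +9, +6, -9, -6, -9, +4, -2, -5, -8, -1, +8, -6, +4
Step 2: Count signs: positive = 6, negative = 8.
Step 3: Under H0: P(positive) = 0.5, so the number of positives S ~ Bin(14, 0.5).
Step 4: Two-sided exact p-value = sum of Bin(14,0.5) probabilities at or below the observed probability = 0.790527.
Step 5: alpha = 0.1. fail to reject H0.

n_eff = 14, pos = 6, neg = 8, p = 0.790527, fail to reject H0.


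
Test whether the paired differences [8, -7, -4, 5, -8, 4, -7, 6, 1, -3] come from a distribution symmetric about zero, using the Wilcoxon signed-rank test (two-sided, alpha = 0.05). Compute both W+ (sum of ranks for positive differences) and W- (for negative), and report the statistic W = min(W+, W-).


Step 1: Drop any zero differences (none here) and take |d_i|.
|d| = [8, 7, 4, 5, 8, 4, 7, 6, 1, 3]
Step 2: Midrank |d_i| (ties get averaged ranks).
ranks: |8|->9.5, |7|->7.5, |4|->3.5, |5|->5, |8|->9.5, |4|->3.5, |7|->7.5, |6|->6, |1|->1, |3|->2
Step 3: Attach original signs; sum ranks with positive sign and with negative sign.
W+ = 9.5 + 5 + 3.5 + 6 + 1 = 25
W- = 7.5 + 3.5 + 9.5 + 7.5 + 2 = 30
(Check: W+ + W- = 55 should equal n(n+1)/2 = 55.)
Step 4: Test statistic W = min(W+, W-) = 25.
Step 5: Ties in |d|, so use the tie-corrected normal approximation.
        E[W] = n(n+1)/4 = 10*11/4 = 27.5.
        Tie groups: |d|=4 (t=2), |d|=7 (t=2), |d|=8 (t=2); sum(t^3 - t) = 18.
        Var[W] = n(n+1)(2n+1)/24 - sum(t^3-t)/48 = 2310/24 - 18/48 = 95.875.
        z = (W - E[W]) / sqrt(Var[W]) = (25 - 27.5) / 9.7916 = -0.2553.
        Two-sided p = 2*Phi(z) = 0.798475.
Step 6: alpha = 0.05. fail to reject H0.

W+ = 25, W- = 30, W = min = 25, p = 0.798475, fail to reject H0.


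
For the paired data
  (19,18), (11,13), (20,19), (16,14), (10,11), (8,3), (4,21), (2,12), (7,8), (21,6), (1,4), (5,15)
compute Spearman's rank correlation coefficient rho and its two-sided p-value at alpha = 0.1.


Step 1: Rank x and y separately (midranks; no ties here).
rank(x): 19->10, 11->8, 20->11, 16->9, 10->7, 8->6, 4->3, 2->2, 7->5, 21->12, 1->1, 5->4
rank(y): 18->10, 13->7, 19->11, 14->8, 11->5, 3->1, 21->12, 12->6, 8->4, 6->3, 4->2, 15->9
Step 2: d_i = R_x(i) - R_y(i); compute d_i^2.
  (10-10)^2=0, (8-7)^2=1, (11-11)^2=0, (9-8)^2=1, (7-5)^2=4, (6-1)^2=25, (3-12)^2=81, (2-6)^2=16, (5-4)^2=1, (12-3)^2=81, (1-2)^2=1, (4-9)^2=25
sum(d^2) = 236.
Step 3: rho = 1 - 6*236 / (12*(12^2 - 1)) = 1 - 1416/1716 = 0.174825.
Step 4: Under H0, t = rho * sqrt((n-2)/(1-rho^2)) = 0.5615 ~ t(10).
Step 5: Two-sided p-value from the t-distribution with 10 df = 0.586824.
Step 6: alpha = 0.1. fail to reject H0.

rho = 0.1748, p = 0.586824, fail to reject H0 at alpha = 0.1.


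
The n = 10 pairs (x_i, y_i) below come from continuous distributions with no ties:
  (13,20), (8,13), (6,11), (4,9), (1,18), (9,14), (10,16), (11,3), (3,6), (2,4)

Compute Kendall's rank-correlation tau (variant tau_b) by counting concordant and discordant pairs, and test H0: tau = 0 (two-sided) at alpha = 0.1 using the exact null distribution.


Step 1: Enumerate the 45 unordered pairs (i,j) with i<j and classify each by sign(x_j-x_i) * sign(y_j-y_i).
  (1,2):dx=-5,dy=-7->C; (1,3):dx=-7,dy=-9->C; (1,4):dx=-9,dy=-11->C; (1,5):dx=-12,dy=-2->C
  (1,6):dx=-4,dy=-6->C; (1,7):dx=-3,dy=-4->C; (1,8):dx=-2,dy=-17->C; (1,9):dx=-10,dy=-14->C
  (1,10):dx=-11,dy=-16->C; (2,3):dx=-2,dy=-2->C; (2,4):dx=-4,dy=-4->C; (2,5):dx=-7,dy=+5->D
  (2,6):dx=+1,dy=+1->C; (2,7):dx=+2,dy=+3->C; (2,8):dx=+3,dy=-10->D; (2,9):dx=-5,dy=-7->C
  (2,10):dx=-6,dy=-9->C; (3,4):dx=-2,dy=-2->C; (3,5):dx=-5,dy=+7->D; (3,6):dx=+3,dy=+3->C
  (3,7):dx=+4,dy=+5->C; (3,8):dx=+5,dy=-8->D; (3,9):dx=-3,dy=-5->C; (3,10):dx=-4,dy=-7->C
  (4,5):dx=-3,dy=+9->D; (4,6):dx=+5,dy=+5->C; (4,7):dx=+6,dy=+7->C; (4,8):dx=+7,dy=-6->D
  (4,9):dx=-1,dy=-3->C; (4,10):dx=-2,dy=-5->C; (5,6):dx=+8,dy=-4->D; (5,7):dx=+9,dy=-2->D
  (5,8):dx=+10,dy=-15->D; (5,9):dx=+2,dy=-12->D; (5,10):dx=+1,dy=-14->D; (6,7):dx=+1,dy=+2->C
  (6,8):dx=+2,dy=-11->D; (6,9):dx=-6,dy=-8->C; (6,10):dx=-7,dy=-10->C; (7,8):dx=+1,dy=-13->D
  (7,9):dx=-7,dy=-10->C; (7,10):dx=-8,dy=-12->C; (8,9):dx=-8,dy=+3->D; (8,10):dx=-9,dy=+1->D
  (9,10):dx=-1,dy=-2->C
Step 2: C = 30, D = 15, total pairs = 45.
Step 3: tau = (C - D)/(n(n-1)/2) = (30 - 15)/45 = 0.333333.
Step 4: Exact two-sided p-value (enumerate n! = 3628800 permutations of y under H0): p = 0.216373.
Step 5: alpha = 0.1. fail to reject H0.

tau_b = 0.3333 (C=30, D=15), p = 0.216373, fail to reject H0.


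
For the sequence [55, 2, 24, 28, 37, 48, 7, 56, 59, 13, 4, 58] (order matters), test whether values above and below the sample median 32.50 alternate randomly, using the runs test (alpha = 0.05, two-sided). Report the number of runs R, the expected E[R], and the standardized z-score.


Step 1: Compute median = 32.50; label A = above, B = below.
Labels in order: ABBBAABAABBA  (n_A = 6, n_B = 6)
Step 2: Count runs R = 7.
Step 3: Under H0 (random ordering), E[R] = 2*n_A*n_B/(n_A+n_B) + 1 = 2*6*6/12 + 1 = 7.0000.
        Var[R] = 2*n_A*n_B*(2*n_A*n_B - n_A - n_B) / ((n_A+n_B)^2 * (n_A+n_B-1)) = 4320/1584 = 2.7273.
        SD[R] = 1.6514.
Step 4: R = E[R], so z = 0 with no continuity correction.
Step 5: Two-sided p-value via normal approximation = 2*(1 - Phi(|z|)) = 1.000000.
Step 6: alpha = 0.05. fail to reject H0.

R = 7, z = 0.0000, p = 1.000000, fail to reject H0.


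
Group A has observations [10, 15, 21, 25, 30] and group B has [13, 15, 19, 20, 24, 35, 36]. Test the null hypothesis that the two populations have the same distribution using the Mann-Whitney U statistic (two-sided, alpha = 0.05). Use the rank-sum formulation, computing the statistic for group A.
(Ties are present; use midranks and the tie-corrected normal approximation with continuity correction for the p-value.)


Step 1: Combine and sort all 12 observations; assign midranks.
sorted (value, group): (10,X), (13,Y), (15,X), (15,Y), (19,Y), (20,Y), (21,X), (24,Y), (25,X), (30,X), (35,Y), (36,Y)
ranks: 10->1, 13->2, 15->3.5, 15->3.5, 19->5, 20->6, 21->7, 24->8, 25->9, 30->10, 35->11, 36->12
Step 2: Rank sum for X: R1 = 1 + 3.5 + 7 + 9 + 10 = 30.5.
Step 3: U_X = R1 - n1(n1+1)/2 = 30.5 - 5*6/2 = 30.5 - 15 = 15.5.
       U_Y = n1*n2 - U_X = 35 - 15.5 = 19.5.
Step 4: Ties are present, so use the tie-corrected normal approximation (with continuity correction) for the p-value.
Step 5: p-value = 0.807210; compare to alpha = 0.05. fail to reject H0.

U_X = 15.5, p = 0.807210, fail to reject H0 at alpha = 0.05.
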